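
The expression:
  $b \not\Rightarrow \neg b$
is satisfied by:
  {b: True}


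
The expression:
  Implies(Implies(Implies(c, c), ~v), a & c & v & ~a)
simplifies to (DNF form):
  v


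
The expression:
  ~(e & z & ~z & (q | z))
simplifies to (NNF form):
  True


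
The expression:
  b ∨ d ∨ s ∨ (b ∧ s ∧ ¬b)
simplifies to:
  b ∨ d ∨ s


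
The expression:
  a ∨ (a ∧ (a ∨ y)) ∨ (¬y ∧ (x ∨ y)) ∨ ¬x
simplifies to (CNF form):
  a ∨ ¬x ∨ ¬y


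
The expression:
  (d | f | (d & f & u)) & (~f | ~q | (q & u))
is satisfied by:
  {d: True, u: True, f: True, q: False}
  {d: True, f: True, u: False, q: False}
  {u: True, f: True, d: False, q: False}
  {f: True, d: False, u: False, q: False}
  {d: True, q: True, u: True, f: True}
  {q: True, u: True, f: True, d: False}
  {u: True, d: True, q: False, f: False}
  {d: True, q: False, f: False, u: False}
  {q: True, d: True, u: True, f: False}
  {q: True, d: True, f: False, u: False}


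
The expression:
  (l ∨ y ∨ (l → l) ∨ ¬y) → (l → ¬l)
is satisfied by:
  {l: False}


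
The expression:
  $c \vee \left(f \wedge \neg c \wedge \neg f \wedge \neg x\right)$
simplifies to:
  $c$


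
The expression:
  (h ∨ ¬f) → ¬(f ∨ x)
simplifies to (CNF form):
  (f ∨ ¬f) ∧ (f ∨ ¬x) ∧ (¬f ∨ ¬h) ∧ (¬h ∨ ¬x)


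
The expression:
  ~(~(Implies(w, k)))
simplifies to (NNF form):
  k | ~w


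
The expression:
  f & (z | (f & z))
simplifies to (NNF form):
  f & z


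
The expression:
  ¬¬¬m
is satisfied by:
  {m: False}


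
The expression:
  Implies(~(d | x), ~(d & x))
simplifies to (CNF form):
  True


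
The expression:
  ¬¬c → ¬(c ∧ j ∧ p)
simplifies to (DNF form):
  ¬c ∨ ¬j ∨ ¬p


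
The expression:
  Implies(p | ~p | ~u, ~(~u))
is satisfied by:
  {u: True}


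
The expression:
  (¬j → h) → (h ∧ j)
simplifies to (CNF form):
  (h ∨ ¬h) ∧ (h ∨ ¬j) ∧ (j ∨ ¬h) ∧ (j ∨ ¬j)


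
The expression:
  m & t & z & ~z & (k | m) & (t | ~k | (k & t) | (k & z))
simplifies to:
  False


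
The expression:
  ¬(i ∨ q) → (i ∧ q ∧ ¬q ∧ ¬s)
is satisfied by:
  {i: True, q: True}
  {i: True, q: False}
  {q: True, i: False}


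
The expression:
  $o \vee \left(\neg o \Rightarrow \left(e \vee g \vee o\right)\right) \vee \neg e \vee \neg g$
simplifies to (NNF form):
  $\text{True}$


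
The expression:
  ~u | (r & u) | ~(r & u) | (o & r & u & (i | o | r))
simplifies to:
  True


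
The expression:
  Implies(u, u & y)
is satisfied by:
  {y: True, u: False}
  {u: False, y: False}
  {u: True, y: True}


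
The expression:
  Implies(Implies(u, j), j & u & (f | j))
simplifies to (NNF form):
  u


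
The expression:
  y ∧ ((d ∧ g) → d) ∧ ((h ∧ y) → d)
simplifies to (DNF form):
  (d ∧ y) ∨ (y ∧ ¬h)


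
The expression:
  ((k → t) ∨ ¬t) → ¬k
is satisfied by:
  {k: False}


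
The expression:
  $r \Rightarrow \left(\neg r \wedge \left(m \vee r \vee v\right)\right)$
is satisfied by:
  {r: False}


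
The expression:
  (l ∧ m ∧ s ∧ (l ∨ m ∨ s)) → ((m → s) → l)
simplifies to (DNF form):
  True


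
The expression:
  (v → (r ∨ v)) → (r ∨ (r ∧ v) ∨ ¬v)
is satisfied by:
  {r: True, v: False}
  {v: False, r: False}
  {v: True, r: True}


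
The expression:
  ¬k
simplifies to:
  ¬k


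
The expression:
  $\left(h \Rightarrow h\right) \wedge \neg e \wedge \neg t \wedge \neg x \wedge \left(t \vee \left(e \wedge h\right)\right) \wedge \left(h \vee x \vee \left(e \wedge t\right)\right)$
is never true.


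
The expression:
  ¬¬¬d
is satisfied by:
  {d: False}


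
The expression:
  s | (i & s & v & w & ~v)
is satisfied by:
  {s: True}


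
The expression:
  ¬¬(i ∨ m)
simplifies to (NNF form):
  i ∨ m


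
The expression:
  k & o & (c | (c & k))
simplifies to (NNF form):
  c & k & o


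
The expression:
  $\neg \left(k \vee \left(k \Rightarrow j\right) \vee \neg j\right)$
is never true.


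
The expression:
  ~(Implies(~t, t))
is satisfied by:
  {t: False}


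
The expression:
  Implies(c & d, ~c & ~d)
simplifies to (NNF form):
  ~c | ~d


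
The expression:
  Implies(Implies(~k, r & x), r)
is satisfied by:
  {r: True, k: False}
  {k: False, r: False}
  {k: True, r: True}


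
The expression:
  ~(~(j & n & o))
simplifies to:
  j & n & o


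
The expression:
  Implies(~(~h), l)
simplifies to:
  l | ~h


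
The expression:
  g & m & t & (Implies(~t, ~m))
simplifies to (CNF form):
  g & m & t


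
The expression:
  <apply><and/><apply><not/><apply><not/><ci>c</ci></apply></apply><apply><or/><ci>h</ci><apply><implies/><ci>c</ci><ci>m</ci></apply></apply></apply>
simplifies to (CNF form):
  <apply><and/><ci>c</ci><apply><or/><ci>h</ci><ci>m</ci></apply></apply>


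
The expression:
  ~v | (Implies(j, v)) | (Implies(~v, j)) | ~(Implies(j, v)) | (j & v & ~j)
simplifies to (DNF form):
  True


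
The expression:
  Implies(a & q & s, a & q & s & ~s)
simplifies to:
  ~a | ~q | ~s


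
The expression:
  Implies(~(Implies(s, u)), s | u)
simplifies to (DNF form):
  True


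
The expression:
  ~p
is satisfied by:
  {p: False}


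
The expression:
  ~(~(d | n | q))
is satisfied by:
  {n: True, d: True, q: True}
  {n: True, d: True, q: False}
  {n: True, q: True, d: False}
  {n: True, q: False, d: False}
  {d: True, q: True, n: False}
  {d: True, q: False, n: False}
  {q: True, d: False, n: False}


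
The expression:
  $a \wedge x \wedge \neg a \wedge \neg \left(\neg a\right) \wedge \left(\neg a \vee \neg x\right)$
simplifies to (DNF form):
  $\text{False}$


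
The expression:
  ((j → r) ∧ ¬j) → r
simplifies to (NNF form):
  j ∨ r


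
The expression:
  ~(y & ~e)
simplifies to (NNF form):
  e | ~y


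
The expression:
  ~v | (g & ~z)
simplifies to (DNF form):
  ~v | (g & ~z)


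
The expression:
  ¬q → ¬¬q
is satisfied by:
  {q: True}


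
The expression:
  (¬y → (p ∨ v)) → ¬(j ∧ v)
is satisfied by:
  {v: False, j: False}
  {j: True, v: False}
  {v: True, j: False}


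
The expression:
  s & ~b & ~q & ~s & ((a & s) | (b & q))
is never true.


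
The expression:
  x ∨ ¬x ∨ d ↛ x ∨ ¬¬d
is always true.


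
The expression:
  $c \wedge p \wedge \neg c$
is never true.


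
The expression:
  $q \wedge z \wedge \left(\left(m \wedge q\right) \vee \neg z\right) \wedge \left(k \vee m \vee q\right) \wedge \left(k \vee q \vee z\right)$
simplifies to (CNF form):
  $m \wedge q \wedge z$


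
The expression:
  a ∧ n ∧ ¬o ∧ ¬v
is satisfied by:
  {a: True, n: True, v: False, o: False}


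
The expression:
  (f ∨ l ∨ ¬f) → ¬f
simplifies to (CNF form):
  ¬f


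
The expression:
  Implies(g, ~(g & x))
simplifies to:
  ~g | ~x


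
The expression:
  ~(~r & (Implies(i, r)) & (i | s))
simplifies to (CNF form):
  i | r | ~s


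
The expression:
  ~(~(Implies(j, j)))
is always true.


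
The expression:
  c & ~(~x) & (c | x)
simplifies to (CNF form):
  c & x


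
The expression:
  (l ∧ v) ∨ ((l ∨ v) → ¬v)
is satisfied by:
  {l: True, v: False}
  {v: False, l: False}
  {v: True, l: True}


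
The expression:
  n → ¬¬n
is always true.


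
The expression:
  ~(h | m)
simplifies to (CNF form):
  ~h & ~m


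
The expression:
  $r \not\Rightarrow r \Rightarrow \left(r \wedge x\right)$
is always true.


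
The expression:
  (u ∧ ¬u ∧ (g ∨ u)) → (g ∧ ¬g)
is always true.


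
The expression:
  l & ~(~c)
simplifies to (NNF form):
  c & l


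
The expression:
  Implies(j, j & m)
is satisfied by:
  {m: True, j: False}
  {j: False, m: False}
  {j: True, m: True}


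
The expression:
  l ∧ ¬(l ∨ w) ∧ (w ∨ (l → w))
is never true.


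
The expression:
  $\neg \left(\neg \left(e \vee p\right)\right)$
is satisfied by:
  {e: True, p: True}
  {e: True, p: False}
  {p: True, e: False}


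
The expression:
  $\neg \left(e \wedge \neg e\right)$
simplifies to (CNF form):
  $\text{True}$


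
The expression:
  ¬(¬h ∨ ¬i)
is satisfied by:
  {h: True, i: True}


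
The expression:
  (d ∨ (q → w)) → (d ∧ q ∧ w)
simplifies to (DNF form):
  (d ∧ q ∧ w) ∨ (d ∧ q ∧ ¬d) ∨ (q ∧ w ∧ ¬w) ∨ (q ∧ ¬d ∧ ¬w)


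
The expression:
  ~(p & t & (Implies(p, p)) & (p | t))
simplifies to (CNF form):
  ~p | ~t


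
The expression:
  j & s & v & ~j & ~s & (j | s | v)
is never true.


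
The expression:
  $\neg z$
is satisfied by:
  {z: False}


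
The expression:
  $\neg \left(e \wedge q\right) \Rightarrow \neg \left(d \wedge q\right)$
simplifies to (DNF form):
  $e \vee \neg d \vee \neg q$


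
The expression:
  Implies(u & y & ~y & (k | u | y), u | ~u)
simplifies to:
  True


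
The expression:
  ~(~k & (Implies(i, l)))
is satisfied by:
  {k: True, i: True, l: False}
  {k: True, i: False, l: False}
  {k: True, l: True, i: True}
  {k: True, l: True, i: False}
  {i: True, l: False, k: False}


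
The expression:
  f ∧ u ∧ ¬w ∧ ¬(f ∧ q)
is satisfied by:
  {u: True, f: True, q: False, w: False}


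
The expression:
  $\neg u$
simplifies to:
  $\neg u$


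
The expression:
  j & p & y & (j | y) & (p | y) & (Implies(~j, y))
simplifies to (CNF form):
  j & p & y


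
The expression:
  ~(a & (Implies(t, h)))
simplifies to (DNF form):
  ~a | (t & ~h)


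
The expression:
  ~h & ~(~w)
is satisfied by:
  {w: True, h: False}


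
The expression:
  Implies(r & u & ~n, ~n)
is always true.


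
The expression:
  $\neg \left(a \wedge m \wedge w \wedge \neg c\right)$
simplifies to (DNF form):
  $c \vee \neg a \vee \neg m \vee \neg w$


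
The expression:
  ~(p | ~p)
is never true.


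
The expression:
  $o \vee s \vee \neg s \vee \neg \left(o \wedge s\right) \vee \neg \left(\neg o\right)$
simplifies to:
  $\text{True}$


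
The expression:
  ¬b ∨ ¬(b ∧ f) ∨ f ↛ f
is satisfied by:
  {b: False, f: False}
  {f: True, b: False}
  {b: True, f: False}


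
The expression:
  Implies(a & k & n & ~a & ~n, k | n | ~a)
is always true.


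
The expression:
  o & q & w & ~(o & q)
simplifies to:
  False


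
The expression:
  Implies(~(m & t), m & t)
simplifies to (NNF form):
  m & t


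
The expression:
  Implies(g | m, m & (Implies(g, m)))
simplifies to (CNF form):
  m | ~g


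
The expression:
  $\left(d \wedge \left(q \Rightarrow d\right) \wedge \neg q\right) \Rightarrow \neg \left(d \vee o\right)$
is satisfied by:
  {q: True, d: False}
  {d: False, q: False}
  {d: True, q: True}


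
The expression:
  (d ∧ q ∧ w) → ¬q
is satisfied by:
  {w: False, q: False, d: False}
  {d: True, w: False, q: False}
  {q: True, w: False, d: False}
  {d: True, q: True, w: False}
  {w: True, d: False, q: False}
  {d: True, w: True, q: False}
  {q: True, w: True, d: False}


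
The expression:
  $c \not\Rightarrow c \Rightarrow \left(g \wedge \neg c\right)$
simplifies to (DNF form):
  $\text{True}$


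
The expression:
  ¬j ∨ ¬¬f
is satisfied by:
  {f: True, j: False}
  {j: False, f: False}
  {j: True, f: True}


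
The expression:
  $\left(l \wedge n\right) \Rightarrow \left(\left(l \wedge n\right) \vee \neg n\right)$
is always true.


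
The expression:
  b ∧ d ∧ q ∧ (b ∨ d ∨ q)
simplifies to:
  b ∧ d ∧ q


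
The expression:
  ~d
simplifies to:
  ~d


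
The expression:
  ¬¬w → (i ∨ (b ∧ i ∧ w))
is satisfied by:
  {i: True, w: False}
  {w: False, i: False}
  {w: True, i: True}


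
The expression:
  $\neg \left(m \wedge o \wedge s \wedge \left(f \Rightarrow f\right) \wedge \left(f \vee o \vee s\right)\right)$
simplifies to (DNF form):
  $\neg m \vee \neg o \vee \neg s$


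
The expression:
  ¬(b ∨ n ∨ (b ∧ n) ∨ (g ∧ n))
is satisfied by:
  {n: False, b: False}


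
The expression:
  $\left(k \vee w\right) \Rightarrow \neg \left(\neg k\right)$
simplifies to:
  $k \vee \neg w$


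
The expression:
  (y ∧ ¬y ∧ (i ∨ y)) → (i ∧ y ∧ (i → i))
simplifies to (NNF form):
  True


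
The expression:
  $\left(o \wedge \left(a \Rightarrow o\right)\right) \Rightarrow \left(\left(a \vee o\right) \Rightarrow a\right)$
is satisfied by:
  {a: True, o: False}
  {o: False, a: False}
  {o: True, a: True}


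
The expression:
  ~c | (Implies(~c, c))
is always true.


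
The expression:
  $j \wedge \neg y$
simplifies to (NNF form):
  $j \wedge \neg y$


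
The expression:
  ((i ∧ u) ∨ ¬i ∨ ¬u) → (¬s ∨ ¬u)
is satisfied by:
  {s: False, u: False}
  {u: True, s: False}
  {s: True, u: False}


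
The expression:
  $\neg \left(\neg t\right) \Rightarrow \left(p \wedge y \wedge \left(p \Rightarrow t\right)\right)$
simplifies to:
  $\left(p \wedge y\right) \vee \neg t$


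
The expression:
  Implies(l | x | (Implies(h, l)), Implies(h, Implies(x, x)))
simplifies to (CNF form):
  True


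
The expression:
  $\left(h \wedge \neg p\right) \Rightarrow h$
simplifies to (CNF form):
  $\text{True}$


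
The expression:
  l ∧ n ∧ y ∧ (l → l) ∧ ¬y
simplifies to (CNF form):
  False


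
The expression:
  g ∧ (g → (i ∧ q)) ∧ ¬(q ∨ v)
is never true.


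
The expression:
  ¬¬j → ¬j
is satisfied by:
  {j: False}


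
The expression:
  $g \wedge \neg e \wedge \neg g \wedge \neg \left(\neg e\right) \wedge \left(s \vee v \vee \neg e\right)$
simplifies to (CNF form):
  $\text{False}$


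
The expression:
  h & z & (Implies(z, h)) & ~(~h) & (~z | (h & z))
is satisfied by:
  {h: True, z: True}


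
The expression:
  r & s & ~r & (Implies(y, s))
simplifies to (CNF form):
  False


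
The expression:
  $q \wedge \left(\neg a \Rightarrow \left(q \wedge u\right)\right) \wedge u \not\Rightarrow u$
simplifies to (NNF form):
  $\text{False}$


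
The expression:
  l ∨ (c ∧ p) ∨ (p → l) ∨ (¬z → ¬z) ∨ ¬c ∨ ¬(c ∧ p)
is always true.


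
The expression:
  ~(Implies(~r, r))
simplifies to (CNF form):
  ~r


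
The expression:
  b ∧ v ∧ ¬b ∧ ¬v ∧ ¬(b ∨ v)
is never true.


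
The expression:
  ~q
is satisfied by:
  {q: False}


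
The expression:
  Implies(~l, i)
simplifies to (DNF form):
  i | l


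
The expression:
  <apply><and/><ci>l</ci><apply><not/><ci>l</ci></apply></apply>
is never true.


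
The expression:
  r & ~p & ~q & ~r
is never true.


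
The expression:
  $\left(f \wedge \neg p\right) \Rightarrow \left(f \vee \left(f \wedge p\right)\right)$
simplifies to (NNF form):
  $\text{True}$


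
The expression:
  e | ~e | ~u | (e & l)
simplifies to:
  True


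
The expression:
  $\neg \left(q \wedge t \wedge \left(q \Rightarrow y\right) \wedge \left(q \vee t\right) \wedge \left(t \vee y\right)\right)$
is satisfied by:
  {t: False, y: False, q: False}
  {q: True, t: False, y: False}
  {y: True, t: False, q: False}
  {q: True, y: True, t: False}
  {t: True, q: False, y: False}
  {q: True, t: True, y: False}
  {y: True, t: True, q: False}


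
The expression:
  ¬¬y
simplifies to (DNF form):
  y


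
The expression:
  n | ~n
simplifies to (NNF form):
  True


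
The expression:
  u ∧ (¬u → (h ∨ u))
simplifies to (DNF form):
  u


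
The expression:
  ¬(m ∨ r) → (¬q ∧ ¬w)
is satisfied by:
  {r: True, m: True, w: False, q: False}
  {r: True, m: True, q: True, w: False}
  {r: True, m: True, w: True, q: False}
  {r: True, m: True, q: True, w: True}
  {r: True, w: False, q: False, m: False}
  {r: True, q: True, w: False, m: False}
  {r: True, w: True, q: False, m: False}
  {r: True, q: True, w: True, m: False}
  {m: True, w: False, q: False, r: False}
  {q: True, m: True, w: False, r: False}
  {m: True, w: True, q: False, r: False}
  {q: True, m: True, w: True, r: False}
  {m: False, w: False, q: False, r: False}


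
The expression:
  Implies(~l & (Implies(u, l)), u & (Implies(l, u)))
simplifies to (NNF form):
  l | u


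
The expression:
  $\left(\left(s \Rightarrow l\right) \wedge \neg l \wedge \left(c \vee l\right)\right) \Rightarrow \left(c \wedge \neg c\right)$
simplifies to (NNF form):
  $l \vee s \vee \neg c$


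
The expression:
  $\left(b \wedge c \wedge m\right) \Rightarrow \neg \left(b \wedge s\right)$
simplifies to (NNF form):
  $\neg b \vee \neg c \vee \neg m \vee \neg s$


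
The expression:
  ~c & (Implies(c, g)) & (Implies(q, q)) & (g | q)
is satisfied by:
  {q: True, g: True, c: False}
  {q: True, g: False, c: False}
  {g: True, q: False, c: False}


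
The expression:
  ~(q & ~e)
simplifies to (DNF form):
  e | ~q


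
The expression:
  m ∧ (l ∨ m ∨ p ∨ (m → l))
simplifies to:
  m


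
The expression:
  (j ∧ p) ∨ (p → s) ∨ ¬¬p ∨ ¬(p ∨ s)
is always true.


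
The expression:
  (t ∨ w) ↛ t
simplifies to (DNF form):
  w ∧ ¬t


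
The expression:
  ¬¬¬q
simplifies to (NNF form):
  ¬q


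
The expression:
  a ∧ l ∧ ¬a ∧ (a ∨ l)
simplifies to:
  False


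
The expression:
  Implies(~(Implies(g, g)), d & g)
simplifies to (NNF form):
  True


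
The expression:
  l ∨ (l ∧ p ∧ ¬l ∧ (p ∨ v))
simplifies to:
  l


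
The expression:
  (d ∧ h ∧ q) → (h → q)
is always true.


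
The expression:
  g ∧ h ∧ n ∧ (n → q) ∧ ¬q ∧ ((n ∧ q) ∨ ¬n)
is never true.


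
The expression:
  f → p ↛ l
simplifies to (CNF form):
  (p ∨ ¬f) ∧ (¬f ∨ ¬l)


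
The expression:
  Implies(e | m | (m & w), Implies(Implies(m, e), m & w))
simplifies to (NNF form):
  ~e | (m & w)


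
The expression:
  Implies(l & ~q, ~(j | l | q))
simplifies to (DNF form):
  q | ~l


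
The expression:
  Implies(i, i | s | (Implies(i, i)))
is always true.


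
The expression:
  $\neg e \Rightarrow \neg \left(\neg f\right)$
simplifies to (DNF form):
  $e \vee f$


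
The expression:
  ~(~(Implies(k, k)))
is always true.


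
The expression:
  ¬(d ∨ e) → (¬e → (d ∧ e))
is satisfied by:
  {d: True, e: True}
  {d: True, e: False}
  {e: True, d: False}


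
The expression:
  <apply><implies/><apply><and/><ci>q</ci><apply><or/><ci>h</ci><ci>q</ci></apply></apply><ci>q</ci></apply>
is always true.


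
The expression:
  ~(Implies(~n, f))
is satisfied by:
  {n: False, f: False}


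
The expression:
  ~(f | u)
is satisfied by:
  {u: False, f: False}


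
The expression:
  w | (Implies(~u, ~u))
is always true.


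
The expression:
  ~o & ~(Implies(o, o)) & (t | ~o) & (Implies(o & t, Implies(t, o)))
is never true.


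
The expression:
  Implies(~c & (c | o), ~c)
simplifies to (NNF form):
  True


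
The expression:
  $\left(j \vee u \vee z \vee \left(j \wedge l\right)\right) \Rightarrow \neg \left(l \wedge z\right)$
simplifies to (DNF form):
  $\neg l \vee \neg z$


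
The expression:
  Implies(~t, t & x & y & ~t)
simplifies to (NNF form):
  t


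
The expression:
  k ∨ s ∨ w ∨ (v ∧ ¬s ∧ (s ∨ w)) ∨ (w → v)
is always true.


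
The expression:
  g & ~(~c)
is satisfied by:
  {c: True, g: True}


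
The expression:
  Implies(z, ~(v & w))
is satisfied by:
  {w: False, v: False, z: False}
  {z: True, w: False, v: False}
  {v: True, w: False, z: False}
  {z: True, v: True, w: False}
  {w: True, z: False, v: False}
  {z: True, w: True, v: False}
  {v: True, w: True, z: False}


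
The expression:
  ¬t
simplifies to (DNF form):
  ¬t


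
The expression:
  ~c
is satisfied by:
  {c: False}


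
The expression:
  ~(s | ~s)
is never true.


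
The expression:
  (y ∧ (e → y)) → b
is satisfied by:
  {b: True, y: False}
  {y: False, b: False}
  {y: True, b: True}


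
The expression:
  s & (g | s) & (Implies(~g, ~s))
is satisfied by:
  {s: True, g: True}


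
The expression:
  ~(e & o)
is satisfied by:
  {e: False, o: False}
  {o: True, e: False}
  {e: True, o: False}


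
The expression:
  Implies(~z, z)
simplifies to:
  z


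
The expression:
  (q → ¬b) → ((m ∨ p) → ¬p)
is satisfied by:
  {q: True, b: True, p: False}
  {q: True, b: False, p: False}
  {b: True, q: False, p: False}
  {q: False, b: False, p: False}
  {q: True, p: True, b: True}


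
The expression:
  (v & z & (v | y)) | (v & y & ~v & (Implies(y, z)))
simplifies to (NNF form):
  v & z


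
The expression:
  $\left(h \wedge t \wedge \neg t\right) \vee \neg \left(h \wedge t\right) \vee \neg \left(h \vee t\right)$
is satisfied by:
  {h: False, t: False}
  {t: True, h: False}
  {h: True, t: False}


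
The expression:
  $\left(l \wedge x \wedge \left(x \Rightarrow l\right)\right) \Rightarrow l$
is always true.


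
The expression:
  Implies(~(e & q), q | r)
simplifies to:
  q | r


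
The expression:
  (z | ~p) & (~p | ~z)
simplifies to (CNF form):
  ~p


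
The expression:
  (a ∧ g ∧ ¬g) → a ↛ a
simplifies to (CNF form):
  True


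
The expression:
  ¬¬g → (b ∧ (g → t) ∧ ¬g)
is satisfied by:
  {g: False}


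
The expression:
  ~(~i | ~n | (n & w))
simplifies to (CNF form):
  i & n & ~w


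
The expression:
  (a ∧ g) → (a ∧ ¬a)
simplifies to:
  ¬a ∨ ¬g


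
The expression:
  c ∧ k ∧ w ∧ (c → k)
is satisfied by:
  {c: True, w: True, k: True}


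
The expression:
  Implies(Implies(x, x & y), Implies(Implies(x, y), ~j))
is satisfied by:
  {x: True, j: False, y: False}
  {x: False, j: False, y: False}
  {y: True, x: True, j: False}
  {y: True, x: False, j: False}
  {j: True, x: True, y: False}


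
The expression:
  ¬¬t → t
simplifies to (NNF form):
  True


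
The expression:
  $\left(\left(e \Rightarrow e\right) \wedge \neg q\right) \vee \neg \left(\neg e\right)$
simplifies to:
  $e \vee \neg q$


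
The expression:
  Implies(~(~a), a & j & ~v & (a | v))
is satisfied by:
  {j: True, a: False, v: False}
  {j: False, a: False, v: False}
  {v: True, j: True, a: False}
  {v: True, j: False, a: False}
  {a: True, j: True, v: False}


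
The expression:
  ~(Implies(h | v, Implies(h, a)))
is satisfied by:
  {h: True, a: False}


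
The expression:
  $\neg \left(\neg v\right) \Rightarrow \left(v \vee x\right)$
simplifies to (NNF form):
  $\text{True}$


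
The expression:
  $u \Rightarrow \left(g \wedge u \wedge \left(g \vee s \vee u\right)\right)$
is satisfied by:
  {g: True, u: False}
  {u: False, g: False}
  {u: True, g: True}


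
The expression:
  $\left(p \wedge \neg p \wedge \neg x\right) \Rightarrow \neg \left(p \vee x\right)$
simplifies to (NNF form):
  $\text{True}$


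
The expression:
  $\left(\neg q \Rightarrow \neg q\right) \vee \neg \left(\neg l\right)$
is always true.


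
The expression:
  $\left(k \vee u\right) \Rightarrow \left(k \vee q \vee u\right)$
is always true.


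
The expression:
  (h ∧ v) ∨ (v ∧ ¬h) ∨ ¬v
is always true.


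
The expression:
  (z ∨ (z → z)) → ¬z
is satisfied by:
  {z: False}


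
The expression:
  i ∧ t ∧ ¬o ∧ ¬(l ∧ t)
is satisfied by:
  {t: True, i: True, o: False, l: False}


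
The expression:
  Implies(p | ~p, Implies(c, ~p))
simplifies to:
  ~c | ~p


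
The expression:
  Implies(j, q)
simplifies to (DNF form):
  q | ~j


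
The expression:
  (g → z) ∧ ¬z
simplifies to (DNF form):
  ¬g ∧ ¬z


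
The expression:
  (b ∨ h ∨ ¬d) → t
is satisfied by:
  {d: True, t: True, b: False, h: False}
  {t: True, b: False, h: False, d: False}
  {d: True, t: True, h: True, b: False}
  {t: True, h: True, b: False, d: False}
  {t: True, d: True, b: True, h: False}
  {t: True, b: True, h: False, d: False}
  {d: True, t: True, h: True, b: True}
  {t: True, h: True, b: True, d: False}
  {d: True, b: False, h: False, t: False}


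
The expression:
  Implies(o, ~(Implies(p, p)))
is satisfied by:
  {o: False}


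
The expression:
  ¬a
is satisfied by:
  {a: False}


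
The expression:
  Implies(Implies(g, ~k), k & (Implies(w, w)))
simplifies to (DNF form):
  k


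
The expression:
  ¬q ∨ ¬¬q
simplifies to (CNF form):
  True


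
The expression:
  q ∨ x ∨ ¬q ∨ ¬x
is always true.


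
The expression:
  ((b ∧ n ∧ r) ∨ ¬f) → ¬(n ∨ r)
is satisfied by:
  {f: True, b: False, r: False, n: False}
  {f: True, b: True, r: False, n: False}
  {n: True, f: True, b: False, r: False}
  {n: True, f: True, b: True, r: False}
  {f: True, r: True, b: False, n: False}
  {f: True, r: True, b: True, n: False}
  {f: True, r: True, n: True, b: False}
  {b: False, r: False, n: False, f: False}
  {b: True, f: False, r: False, n: False}


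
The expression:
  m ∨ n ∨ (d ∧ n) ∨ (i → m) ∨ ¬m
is always true.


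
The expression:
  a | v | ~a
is always true.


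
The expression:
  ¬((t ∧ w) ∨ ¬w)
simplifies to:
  w ∧ ¬t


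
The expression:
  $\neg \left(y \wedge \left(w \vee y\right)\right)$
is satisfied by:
  {y: False}


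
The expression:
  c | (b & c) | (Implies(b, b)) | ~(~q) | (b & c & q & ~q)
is always true.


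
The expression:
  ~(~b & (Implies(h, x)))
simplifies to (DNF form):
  b | (h & ~x)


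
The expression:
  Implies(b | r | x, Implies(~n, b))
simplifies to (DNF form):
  b | n | (~r & ~x)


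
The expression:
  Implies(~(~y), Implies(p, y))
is always true.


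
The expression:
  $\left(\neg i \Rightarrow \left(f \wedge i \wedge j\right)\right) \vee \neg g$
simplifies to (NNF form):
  $i \vee \neg g$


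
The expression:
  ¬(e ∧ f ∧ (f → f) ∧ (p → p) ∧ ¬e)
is always true.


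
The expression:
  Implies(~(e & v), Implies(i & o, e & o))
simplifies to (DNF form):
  e | ~i | ~o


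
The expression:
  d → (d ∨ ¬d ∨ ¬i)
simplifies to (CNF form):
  True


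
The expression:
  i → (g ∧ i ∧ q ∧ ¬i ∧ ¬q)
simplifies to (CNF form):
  ¬i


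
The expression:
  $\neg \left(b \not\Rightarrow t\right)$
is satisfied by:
  {t: True, b: False}
  {b: False, t: False}
  {b: True, t: True}


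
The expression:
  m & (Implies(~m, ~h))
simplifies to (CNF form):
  m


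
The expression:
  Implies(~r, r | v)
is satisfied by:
  {r: True, v: True}
  {r: True, v: False}
  {v: True, r: False}


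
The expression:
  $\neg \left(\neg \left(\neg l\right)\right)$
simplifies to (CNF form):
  $\neg l$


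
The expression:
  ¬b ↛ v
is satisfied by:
  {v: False, b: False}


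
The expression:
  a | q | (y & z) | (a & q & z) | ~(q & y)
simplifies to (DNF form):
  True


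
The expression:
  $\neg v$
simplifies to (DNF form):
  $\neg v$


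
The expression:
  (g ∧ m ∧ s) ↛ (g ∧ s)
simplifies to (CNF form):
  False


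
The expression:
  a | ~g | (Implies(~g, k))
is always true.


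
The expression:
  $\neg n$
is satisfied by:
  {n: False}


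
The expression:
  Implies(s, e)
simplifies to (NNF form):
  e | ~s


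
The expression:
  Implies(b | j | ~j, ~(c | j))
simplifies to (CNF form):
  ~c & ~j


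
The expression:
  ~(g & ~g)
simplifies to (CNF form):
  True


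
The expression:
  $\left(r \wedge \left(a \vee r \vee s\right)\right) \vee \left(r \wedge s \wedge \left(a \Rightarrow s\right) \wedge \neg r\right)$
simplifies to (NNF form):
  $r$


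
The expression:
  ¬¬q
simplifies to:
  q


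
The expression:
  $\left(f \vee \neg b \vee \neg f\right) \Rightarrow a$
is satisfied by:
  {a: True}


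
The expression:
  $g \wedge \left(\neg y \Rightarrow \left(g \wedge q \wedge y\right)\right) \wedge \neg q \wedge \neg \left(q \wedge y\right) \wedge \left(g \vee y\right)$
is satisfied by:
  {g: True, y: True, q: False}


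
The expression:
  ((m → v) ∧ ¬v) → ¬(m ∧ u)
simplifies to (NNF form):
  True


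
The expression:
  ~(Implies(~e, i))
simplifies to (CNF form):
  ~e & ~i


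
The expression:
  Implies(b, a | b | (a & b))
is always true.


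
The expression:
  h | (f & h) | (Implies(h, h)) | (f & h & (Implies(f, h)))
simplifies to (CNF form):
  True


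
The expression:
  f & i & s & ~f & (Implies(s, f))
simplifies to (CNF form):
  False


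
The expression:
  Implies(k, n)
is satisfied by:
  {n: True, k: False}
  {k: False, n: False}
  {k: True, n: True}


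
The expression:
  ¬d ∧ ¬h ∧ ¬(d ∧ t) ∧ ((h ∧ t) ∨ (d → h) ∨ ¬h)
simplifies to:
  ¬d ∧ ¬h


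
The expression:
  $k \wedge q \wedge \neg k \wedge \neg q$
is never true.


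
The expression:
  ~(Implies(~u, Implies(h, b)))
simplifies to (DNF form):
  h & ~b & ~u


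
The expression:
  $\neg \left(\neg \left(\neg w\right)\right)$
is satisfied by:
  {w: False}


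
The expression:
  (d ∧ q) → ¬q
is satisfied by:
  {q: False, d: False}
  {d: True, q: False}
  {q: True, d: False}


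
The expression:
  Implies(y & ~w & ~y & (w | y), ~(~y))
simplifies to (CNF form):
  True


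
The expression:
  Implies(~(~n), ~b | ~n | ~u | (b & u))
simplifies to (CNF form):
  True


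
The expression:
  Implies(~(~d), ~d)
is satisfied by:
  {d: False}


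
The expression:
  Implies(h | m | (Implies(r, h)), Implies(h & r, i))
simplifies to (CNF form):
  i | ~h | ~r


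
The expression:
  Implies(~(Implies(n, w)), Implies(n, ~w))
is always true.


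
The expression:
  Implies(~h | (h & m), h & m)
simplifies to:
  h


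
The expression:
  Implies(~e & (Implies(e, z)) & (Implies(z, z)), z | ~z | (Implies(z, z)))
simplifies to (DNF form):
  True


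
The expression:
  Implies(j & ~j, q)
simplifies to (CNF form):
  True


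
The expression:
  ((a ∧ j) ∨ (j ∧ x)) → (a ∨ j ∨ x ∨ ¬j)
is always true.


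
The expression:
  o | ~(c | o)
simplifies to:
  o | ~c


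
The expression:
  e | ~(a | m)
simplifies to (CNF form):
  (e | ~a) & (e | ~m)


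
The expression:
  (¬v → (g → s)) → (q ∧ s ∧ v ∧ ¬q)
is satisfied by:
  {g: True, v: False, s: False}


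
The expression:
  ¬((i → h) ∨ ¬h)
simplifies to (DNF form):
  False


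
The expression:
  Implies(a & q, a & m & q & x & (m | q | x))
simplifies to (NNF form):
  ~a | ~q | (m & x)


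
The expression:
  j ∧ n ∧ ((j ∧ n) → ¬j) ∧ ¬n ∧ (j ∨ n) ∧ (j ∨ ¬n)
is never true.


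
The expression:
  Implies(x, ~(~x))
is always true.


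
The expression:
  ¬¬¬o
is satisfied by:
  {o: False}


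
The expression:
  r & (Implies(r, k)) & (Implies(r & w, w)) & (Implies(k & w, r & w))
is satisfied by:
  {r: True, k: True}


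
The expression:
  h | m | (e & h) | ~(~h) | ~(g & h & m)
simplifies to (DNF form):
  True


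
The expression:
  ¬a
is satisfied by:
  {a: False}


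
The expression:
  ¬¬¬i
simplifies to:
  ¬i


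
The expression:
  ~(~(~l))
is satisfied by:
  {l: False}


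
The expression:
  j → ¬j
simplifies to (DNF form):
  ¬j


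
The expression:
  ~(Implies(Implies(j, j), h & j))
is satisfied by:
  {h: False, j: False}
  {j: True, h: False}
  {h: True, j: False}


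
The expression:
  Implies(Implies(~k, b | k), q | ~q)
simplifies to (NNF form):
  True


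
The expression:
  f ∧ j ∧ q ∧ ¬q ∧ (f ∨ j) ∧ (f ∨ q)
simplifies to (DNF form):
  False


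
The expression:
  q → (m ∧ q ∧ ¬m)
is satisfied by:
  {q: False}


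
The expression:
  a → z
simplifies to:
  z ∨ ¬a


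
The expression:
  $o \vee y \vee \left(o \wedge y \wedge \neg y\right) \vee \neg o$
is always true.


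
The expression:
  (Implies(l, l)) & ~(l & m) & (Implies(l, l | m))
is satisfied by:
  {l: False, m: False}
  {m: True, l: False}
  {l: True, m: False}


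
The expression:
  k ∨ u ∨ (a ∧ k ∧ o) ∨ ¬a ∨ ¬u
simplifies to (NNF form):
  True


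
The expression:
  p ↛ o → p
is always true.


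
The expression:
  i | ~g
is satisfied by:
  {i: True, g: False}
  {g: False, i: False}
  {g: True, i: True}


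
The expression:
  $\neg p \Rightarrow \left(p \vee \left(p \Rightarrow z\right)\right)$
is always true.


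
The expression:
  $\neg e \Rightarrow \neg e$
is always true.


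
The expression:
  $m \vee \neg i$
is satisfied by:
  {m: True, i: False}
  {i: False, m: False}
  {i: True, m: True}


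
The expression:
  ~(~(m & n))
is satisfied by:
  {m: True, n: True}


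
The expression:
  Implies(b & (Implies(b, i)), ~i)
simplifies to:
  ~b | ~i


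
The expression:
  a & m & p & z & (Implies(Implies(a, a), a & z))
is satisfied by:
  {a: True, z: True, p: True, m: True}


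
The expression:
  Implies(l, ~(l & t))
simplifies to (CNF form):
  ~l | ~t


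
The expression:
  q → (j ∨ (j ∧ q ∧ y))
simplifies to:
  j ∨ ¬q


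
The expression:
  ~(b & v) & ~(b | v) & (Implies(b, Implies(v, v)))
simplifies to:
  ~b & ~v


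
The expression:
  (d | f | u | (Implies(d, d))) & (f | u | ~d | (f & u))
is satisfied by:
  {u: True, f: True, d: False}
  {u: True, f: False, d: False}
  {f: True, u: False, d: False}
  {u: False, f: False, d: False}
  {d: True, u: True, f: True}
  {d: True, u: True, f: False}
  {d: True, f: True, u: False}


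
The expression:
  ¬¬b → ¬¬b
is always true.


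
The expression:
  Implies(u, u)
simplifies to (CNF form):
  True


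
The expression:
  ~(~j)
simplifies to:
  j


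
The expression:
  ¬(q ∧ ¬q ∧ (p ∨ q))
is always true.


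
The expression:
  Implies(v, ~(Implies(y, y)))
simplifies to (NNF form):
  ~v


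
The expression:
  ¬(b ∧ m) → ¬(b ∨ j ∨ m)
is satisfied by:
  {b: True, m: True, j: False}
  {j: True, b: True, m: True}
  {j: False, m: False, b: False}


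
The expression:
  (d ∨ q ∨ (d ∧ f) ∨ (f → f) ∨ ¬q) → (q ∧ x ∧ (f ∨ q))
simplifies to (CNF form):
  q ∧ x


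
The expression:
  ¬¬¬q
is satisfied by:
  {q: False}


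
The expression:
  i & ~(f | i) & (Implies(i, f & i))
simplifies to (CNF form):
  False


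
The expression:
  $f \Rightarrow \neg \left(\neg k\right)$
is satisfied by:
  {k: True, f: False}
  {f: False, k: False}
  {f: True, k: True}


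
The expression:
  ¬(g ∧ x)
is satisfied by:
  {g: False, x: False}
  {x: True, g: False}
  {g: True, x: False}


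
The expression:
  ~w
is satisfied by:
  {w: False}


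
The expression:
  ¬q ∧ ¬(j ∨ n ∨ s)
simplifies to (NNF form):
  ¬j ∧ ¬n ∧ ¬q ∧ ¬s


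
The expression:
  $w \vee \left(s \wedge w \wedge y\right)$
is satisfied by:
  {w: True}


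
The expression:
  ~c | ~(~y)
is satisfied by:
  {y: True, c: False}
  {c: False, y: False}
  {c: True, y: True}


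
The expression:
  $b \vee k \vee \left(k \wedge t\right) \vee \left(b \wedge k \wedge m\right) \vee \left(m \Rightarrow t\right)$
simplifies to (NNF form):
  $b \vee k \vee t \vee \neg m$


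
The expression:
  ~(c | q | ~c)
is never true.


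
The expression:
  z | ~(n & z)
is always true.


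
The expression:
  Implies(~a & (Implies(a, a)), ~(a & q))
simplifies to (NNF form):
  True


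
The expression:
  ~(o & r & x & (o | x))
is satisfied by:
  {o: False, x: False, r: False}
  {r: True, o: False, x: False}
  {x: True, o: False, r: False}
  {r: True, x: True, o: False}
  {o: True, r: False, x: False}
  {r: True, o: True, x: False}
  {x: True, o: True, r: False}


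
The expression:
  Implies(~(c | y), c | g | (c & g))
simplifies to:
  c | g | y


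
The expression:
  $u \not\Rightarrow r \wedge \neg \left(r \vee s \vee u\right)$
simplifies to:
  $\text{False}$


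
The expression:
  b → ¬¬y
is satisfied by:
  {y: True, b: False}
  {b: False, y: False}
  {b: True, y: True}


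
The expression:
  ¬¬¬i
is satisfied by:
  {i: False}


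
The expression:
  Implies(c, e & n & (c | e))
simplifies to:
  ~c | (e & n)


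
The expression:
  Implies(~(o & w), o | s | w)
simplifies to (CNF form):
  o | s | w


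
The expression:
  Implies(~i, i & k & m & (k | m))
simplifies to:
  i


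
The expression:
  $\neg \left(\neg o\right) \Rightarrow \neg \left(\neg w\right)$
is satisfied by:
  {w: True, o: False}
  {o: False, w: False}
  {o: True, w: True}


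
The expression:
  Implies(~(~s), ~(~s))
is always true.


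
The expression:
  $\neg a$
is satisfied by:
  {a: False}


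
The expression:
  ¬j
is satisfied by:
  {j: False}


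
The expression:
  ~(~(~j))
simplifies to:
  ~j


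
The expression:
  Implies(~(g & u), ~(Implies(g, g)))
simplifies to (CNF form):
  g & u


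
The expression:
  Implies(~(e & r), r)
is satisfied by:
  {r: True}


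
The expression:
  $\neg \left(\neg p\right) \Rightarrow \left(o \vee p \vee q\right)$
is always true.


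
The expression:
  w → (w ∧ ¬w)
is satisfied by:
  {w: False}


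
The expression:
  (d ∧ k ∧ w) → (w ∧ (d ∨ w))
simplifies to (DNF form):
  True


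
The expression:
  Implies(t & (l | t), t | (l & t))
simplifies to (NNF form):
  True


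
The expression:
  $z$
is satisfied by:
  {z: True}


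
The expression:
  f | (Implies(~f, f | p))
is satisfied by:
  {p: True, f: True}
  {p: True, f: False}
  {f: True, p: False}


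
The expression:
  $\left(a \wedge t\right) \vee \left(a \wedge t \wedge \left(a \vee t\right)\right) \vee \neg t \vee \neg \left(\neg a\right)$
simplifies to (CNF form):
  $a \vee \neg t$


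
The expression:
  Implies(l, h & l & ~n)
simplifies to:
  ~l | (h & ~n)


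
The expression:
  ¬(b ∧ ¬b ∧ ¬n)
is always true.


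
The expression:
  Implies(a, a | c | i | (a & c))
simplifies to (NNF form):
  True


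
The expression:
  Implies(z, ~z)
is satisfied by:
  {z: False}


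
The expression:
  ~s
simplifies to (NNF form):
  ~s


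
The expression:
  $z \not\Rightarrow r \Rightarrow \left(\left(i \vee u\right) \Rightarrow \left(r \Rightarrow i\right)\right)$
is always true.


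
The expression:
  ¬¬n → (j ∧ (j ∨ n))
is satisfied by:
  {j: True, n: False}
  {n: False, j: False}
  {n: True, j: True}


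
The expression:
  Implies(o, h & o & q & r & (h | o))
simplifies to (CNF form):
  (h | ~o) & (q | ~o) & (r | ~o)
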